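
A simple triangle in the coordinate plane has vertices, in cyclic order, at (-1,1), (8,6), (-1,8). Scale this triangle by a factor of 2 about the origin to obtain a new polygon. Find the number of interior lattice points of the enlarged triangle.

118

The shoelace formula gives twice the area as |((-1)·6 − 8·1) + (8·8 − (-1)·6) + ((-1)·1 − (-1)·8)| = 63, so the area is 31.5.
The number of boundary lattice points is Σ gcd(|Δx|,|Δy|) = gcd(9,5) + gcd(9,2) + gcd(0,7) = 1+1+7 = 9.
Scaling by 2 multiplies the area by 2² = 4 (so the new area is 126) and multiplies the boundary lattice-point count by 2, giving 18.
By Pick's theorem, the interior count of the dilated polygon is 126 − 18/2 + 1 = 118.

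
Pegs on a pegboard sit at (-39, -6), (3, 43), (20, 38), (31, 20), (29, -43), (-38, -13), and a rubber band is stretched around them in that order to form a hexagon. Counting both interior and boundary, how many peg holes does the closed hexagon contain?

Using the shoelace formula, 2A = |[(-39)·43 − 3·(-6)] + [3·38 − 20·43] + [20·20 − 31·38] + [31·(-43) − 29·20] + [29·(-13) − (-38)·(-43)] + [(-38)·(-6) − (-39)·(-13)]| = 7386, so the area is 3693.
Summing gcd(|Δx|,|Δy|) over the edges gives the boundary count: gcd(42,49) + gcd(17,5) + gcd(11,18) + gcd(2,63) + gcd(67,30) + gcd(1,7) = 7+1+1+1+1+1 = 12.
Pick's theorem gives I = A − B/2 + 1 = 3693 − 12/2 + 1 = 3688, so the closed region contains I + B = 3688 + 12 = 3700 lattice points.

3700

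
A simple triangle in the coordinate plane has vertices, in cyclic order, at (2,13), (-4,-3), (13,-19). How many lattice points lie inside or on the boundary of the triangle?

187

The shoelace formula gives twice the area as |(2·(-3) − (-4)·13) + ((-4)·(-19) − 13·(-3)) + (13·13 − 2·(-19))| = 368, so the area is 184.
Along each edge there are gcd(|Δx|,|Δy|)+1 lattice points, so counting each shared vertex once the boundary has gcd(6,16) + gcd(17,16) + gcd(11,32) = 2+1+1 = 4.
Pick's theorem gives I = A − B/2 + 1 = 184 − 4/2 + 1 = 183, so the closed region contains I + B = 183 + 4 = 187 lattice points.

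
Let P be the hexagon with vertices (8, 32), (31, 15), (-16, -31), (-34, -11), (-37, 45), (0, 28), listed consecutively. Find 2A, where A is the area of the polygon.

5668

The shoelace formula gives twice the area as |[8·15 − 31·32] + [31·(-31) − (-16)·15] + [(-16)·(-11) − (-34)·(-31)] + [(-34)·45 − (-37)·(-11)] + [(-37)·28 − 0·45] + [0·32 − 8·28]| = 5668, so the area is 2834.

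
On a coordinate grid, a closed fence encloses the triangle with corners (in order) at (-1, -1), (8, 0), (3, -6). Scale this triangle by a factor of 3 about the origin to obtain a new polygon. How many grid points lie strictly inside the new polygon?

By the shoelace formula, twice the signed area is |((-1)·0 − 8·(-1)) + (8·(-6) − 3·0) + (3·(-1) − (-1)·(-6))| = 49, so the area is 24.5.
Along each edge there are gcd(|Δx|,|Δy|)+1 lattice points, so counting each shared vertex once the boundary has gcd(9,1) + gcd(5,6) + gcd(4,5) = 1+1+1 = 3.
Scaling by 3 multiplies the area by 3² = 9 (so the new area is 441/2) and multiplies the boundary lattice-point count by 3, giving 9.
By Pick's theorem, the interior count of the dilated polygon is 441/2 − 9/2 + 1 = 217.

217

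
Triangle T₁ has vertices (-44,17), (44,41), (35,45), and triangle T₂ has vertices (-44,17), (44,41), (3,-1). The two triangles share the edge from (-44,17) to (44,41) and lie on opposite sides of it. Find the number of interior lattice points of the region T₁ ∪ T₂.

1639

The union is the simple quadrilateral with vertices (-44,17), (35,45), (44,41), (3,-1) in order.
Using the shoelace formula, 2A = |((-44)·45 − 35·17) + (35·41 − 44·45) + (44·(-1) − 3·41) + (3·17 − (-44)·(-1))| = 3280, so the area is 1640.
The number of boundary lattice points is Σ gcd(|Δx|,|Δy|) = gcd(79,28) + gcd(9,4) + gcd(41,42) + gcd(47,18) = 1+1+1+1 = 4.
By Pick's theorem I = A − B/2 + 1 = 1640 − 4/2 + 1 = 1639.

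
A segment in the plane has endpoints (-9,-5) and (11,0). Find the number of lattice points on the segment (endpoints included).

6

The number of lattice points on a segment between lattice points is gcd(|Δx|,|Δy|) + 1 = gcd(20,5) + 1 = 5 + 1 = 6.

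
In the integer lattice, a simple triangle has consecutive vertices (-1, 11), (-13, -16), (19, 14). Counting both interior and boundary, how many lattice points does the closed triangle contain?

256

The shoelace formula gives twice the area as |((-1)·(-16) − (-13)·11) + ((-13)·14 − 19·(-16)) + (19·11 − (-1)·14)| = 504, so the area is 252.
The number of boundary lattice points is Σ gcd(|Δx|,|Δy|) = gcd(12,27) + gcd(32,30) + gcd(20,3) = 3+2+1 = 6.
Pick's theorem gives I = A − B/2 + 1 = 252 − 6/2 + 1 = 250, so the closed region contains I + B = 250 + 6 = 256 lattice points.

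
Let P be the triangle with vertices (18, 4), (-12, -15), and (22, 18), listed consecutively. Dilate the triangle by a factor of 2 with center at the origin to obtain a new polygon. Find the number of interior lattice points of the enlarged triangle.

685

Using the shoelace formula, 2A = |[18·(-15) − (-12)·4] + [(-12)·18 − 22·(-15)] + [22·4 − 18·18]| = 344, so the area is 172.
The number of boundary lattice points is Σ gcd(|Δx|,|Δy|) = gcd(30,19) + gcd(34,33) + gcd(4,14) = 1+1+2 = 4.
Scaling by 2 multiplies the area by 2² = 4 (so the new area is 688) and multiplies the boundary lattice-point count by 2, giving 8.
By Pick's theorem, the interior count of the dilated polygon is 688 − 8/2 + 1 = 685.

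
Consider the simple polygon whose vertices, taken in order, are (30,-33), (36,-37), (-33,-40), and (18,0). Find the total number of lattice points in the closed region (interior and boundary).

1234

The shoelace formula gives twice the area as |(30·(-37) − 36·(-33)) + (36·(-40) − (-33)·(-37)) + ((-33)·0 − 18·(-40)) + (18·(-33) − 30·0)| = 2457, so the area is 2457/2.
Along each edge there are gcd(|Δx|,|Δy|)+1 lattice points, so counting each shared vertex once the boundary has gcd(6,4) + gcd(69,3) + gcd(51,40) + gcd(12,33) = 2+3+1+3 = 9.
Pick's theorem gives I = A − B/2 + 1 = 2457/2 − 9/2 + 1 = 1225, so the closed region contains I + B = 1225 + 9 = 1234 lattice points.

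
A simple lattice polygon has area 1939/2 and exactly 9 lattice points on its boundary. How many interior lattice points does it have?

966

Pick's theorem A = I + B/2 − 1 rearranges to I = A − B/2 + 1 = 1939/2 − 9/2 + 1 = 966.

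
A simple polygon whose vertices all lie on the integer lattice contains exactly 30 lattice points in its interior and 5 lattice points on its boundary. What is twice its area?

63

By Pick's theorem, A = I + B/2 − 1 = 30 + 5/2 − 1 = 63/2.
Hence 2A = 63.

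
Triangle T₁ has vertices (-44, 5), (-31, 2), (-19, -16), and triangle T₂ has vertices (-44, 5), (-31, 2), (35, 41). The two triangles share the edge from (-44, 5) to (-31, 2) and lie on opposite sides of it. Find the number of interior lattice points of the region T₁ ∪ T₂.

447

The union is the simple quadrilateral with vertices (-44, 5), (-19, -16), (-31, 2), (35, 41) in order.
The shoelace formula gives twice the area as |[(-44)·(-16) − (-19)·5] + [(-19)·2 − (-31)·(-16)] + [(-31)·41 − 35·2] + [35·5 − (-44)·41]| = 903, so the area is 903/2.
Summing gcd(|Δx|,|Δy|) over the edges gives the boundary count: gcd(25,21) + gcd(12,18) + gcd(66,39) + gcd(79,36) = 1+6+3+1 = 11.
By Pick's theorem I = A − B/2 + 1 = 903/2 − 11/2 + 1 = 447.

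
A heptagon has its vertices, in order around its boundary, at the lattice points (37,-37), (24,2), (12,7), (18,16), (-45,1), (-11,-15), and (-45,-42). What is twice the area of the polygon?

5602

The shoelace formula gives twice the area as |[37·2 − 24·(-37)] + [24·7 − 12·2] + [12·16 − 18·7] + [18·1 − (-45)·16] + [(-45)·(-15) − (-11)·1] + [(-11)·(-42) − (-45)·(-15)] + [(-45)·(-37) − 37·(-42)]| = 5602, so the area is 2801.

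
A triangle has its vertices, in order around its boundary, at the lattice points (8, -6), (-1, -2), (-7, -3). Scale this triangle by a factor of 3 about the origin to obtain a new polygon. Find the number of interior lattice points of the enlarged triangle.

142

Using the shoelace formula, 2A = |(8·(-2) − (-1)·(-6)) + ((-1)·(-3) − (-7)·(-2)) + ((-7)·(-6) − 8·(-3))| = 33, so the area is 16.5.
Summing gcd(|Δx|,|Δy|) over the edges gives the boundary count: gcd(9,4) + gcd(6,1) + gcd(15,3) = 1+1+3 = 5.
Scaling by 3 multiplies the area by 3² = 9 (so the new area is 148.5) and multiplies the boundary lattice-point count by 3, giving 15.
By Pick's theorem, the interior count of the dilated polygon is 148.5 − 15/2 + 1 = 142.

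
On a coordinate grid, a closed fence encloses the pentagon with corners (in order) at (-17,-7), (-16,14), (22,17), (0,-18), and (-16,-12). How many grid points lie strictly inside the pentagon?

851

Using the shoelace formula, 2A = |((-17)·14 − (-16)·(-7)) + ((-16)·17 − 22·14) + (22·(-18) − 0·17) + (0·(-12) − (-16)·(-18)) + ((-16)·(-7) − (-17)·(-12))| = 1706, so the area is 853.
The number of boundary lattice points is Σ gcd(|Δx|,|Δy|) = gcd(1,21) + gcd(38,3) + gcd(22,35) + gcd(16,6) + gcd(1,5) = 1+1+1+2+1 = 6.
Pick's theorem gives I = A − B/2 + 1 = 853 − 6/2 + 1 = 851.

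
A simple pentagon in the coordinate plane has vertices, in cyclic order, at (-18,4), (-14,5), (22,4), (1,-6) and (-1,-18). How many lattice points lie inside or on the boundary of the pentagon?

Using the shoelace formula, 2A = |[(-18)·5 − (-14)·4] + [(-14)·4 − 22·5] + [22·(-6) − 1·4] + [1·(-18) − (-1)·(-6)] + [(-1)·4 − (-18)·(-18)]| = 688, so the area is 344.
Along each edge there are gcd(|Δx|,|Δy|)+1 lattice points, so counting each shared vertex once the boundary has gcd(4,1) + gcd(36,1) + gcd(21,10) + gcd(2,12) + gcd(17,22) = 1+1+1+2+1 = 6.
Pick's theorem gives I = A − B/2 + 1 = 344 − 6/2 + 1 = 342, so the closed region contains I + B = 342 + 6 = 348 lattice points.

348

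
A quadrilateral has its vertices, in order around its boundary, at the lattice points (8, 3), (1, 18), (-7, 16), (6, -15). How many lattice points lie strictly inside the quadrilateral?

Using the shoelace formula, 2A = |[8·18 − 1·3] + [1·16 − (-7)·18] + [(-7)·(-15) − 6·16] + [6·3 − 8·(-15)]| = 430, so the area is 215.
Along each edge there are gcd(|Δx|,|Δy|)+1 lattice points, so counting each shared vertex once the boundary has gcd(7,15) + gcd(8,2) + gcd(13,31) + gcd(2,18) = 1+2+1+2 = 6.
Pick's theorem gives I = A − B/2 + 1 = 215 − 6/2 + 1 = 213.

213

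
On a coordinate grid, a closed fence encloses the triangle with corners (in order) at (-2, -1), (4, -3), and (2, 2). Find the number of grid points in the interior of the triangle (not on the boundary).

By the shoelace formula, twice the signed area is |((-2)·(-3) − 4·(-1)) + (4·2 − 2·(-3)) + (2·(-1) − (-2)·2)| = 26, so the area is 13.
The number of boundary lattice points is Σ gcd(|Δx|,|Δy|) = gcd(6,2) + gcd(2,5) + gcd(4,3) = 2+1+1 = 4.
By Pick's theorem A = I + B/2 − 1, so I = 13 − 4/2 + 1 = 12.

12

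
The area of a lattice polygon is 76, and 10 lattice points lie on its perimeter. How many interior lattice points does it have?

72

From Pick's theorem, I = A − B/2 + 1 = 76 − 10/2 + 1 = 72.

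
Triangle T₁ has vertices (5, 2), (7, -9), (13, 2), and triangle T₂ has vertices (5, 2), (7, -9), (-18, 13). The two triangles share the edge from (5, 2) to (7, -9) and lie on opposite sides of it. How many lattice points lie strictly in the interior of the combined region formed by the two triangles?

The union is the simple quadrilateral with vertices (5, 2), (13, 2), (7, -9), (-18, 13) in order.
By the shoelace formula, twice the signed area is |[5·2 − 13·2] + [13·(-9) − 7·2] + [7·13 − (-18)·(-9)] + [(-18)·2 − 5·13]| = 319, so the area is 319/2.
Along each edge there are gcd(|Δx|,|Δy|)+1 lattice points, so counting each shared vertex once the boundary has gcd(8,0) + gcd(6,11) + gcd(25,22) + gcd(23,11) = 8+1+1+1 = 11.
By Pick's theorem I = A − B/2 + 1 = 319/2 − 11/2 + 1 = 155.

155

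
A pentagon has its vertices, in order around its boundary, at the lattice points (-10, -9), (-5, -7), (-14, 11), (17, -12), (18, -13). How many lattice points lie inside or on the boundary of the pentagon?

231

The shoelace formula gives twice the area as |[(-10)·(-7) − (-5)·(-9)] + [(-5)·11 − (-14)·(-7)] + [(-14)·(-12) − 17·11] + [17·(-13) − 18·(-12)] + [18·(-9) − (-10)·(-13)]| = 444, so the area is 222.
The number of boundary lattice points is Σ gcd(|Δx|,|Δy|) = gcd(5,2) + gcd(9,18) + gcd(31,23) + gcd(1,1) + gcd(28,4) = 1+9+1+1+4 = 16.
Pick's theorem gives I = A − B/2 + 1 = 222 − 16/2 + 1 = 215, so the closed region contains I + B = 215 + 16 = 231 lattice points.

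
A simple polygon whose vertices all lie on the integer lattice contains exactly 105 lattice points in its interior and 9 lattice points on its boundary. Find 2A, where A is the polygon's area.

By Pick's theorem, A = I + B/2 − 1 = 105 + 9/2 − 1 = 217/2.
Hence 2A = 217.

217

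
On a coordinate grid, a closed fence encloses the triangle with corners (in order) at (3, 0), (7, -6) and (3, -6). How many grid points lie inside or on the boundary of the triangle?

Using the shoelace formula, 2A = |(3·(-6) − 7·0) + (7·(-6) − 3·(-6)) + (3·0 − 3·(-6))| = 24, so the area is 12.
The number of boundary lattice points is Σ gcd(|Δx|,|Δy|) = gcd(4,6) + gcd(4,0) + gcd(0,6) = 2+4+6 = 12.
Pick's theorem gives I = A − B/2 + 1 = 12 − 12/2 + 1 = 7, so the closed region contains I + B = 7 + 12 = 19 lattice points.

19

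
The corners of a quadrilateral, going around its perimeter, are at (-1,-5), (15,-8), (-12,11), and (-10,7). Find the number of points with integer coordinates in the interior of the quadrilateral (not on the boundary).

115

By the shoelace formula, twice the signed area is |((-1)·(-8) − 15·(-5)) + (15·11 − (-12)·(-8)) + ((-12)·7 − (-10)·11) + ((-10)·(-5) − (-1)·7)| = 235, so the area is 117.5.
The number of boundary lattice points is Σ gcd(|Δx|,|Δy|) = gcd(16,3) + gcd(27,19) + gcd(2,4) + gcd(9,12) = 1+1+2+3 = 7.
Pick's theorem gives I = A − B/2 + 1 = 117.5 − 7/2 + 1 = 115.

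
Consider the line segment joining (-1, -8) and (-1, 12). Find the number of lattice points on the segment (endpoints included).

21

The number of lattice points on a segment between lattice points is gcd(|Δx|,|Δy|) + 1 = gcd(0,20) + 1 = 20 + 1 = 21.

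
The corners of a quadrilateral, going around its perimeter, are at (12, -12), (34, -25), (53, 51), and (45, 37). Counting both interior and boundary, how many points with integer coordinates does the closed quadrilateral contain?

By the shoelace formula, twice the signed area is |(12·(-25) − 34·(-12)) + (34·51 − 53·(-25)) + (53·37 − 45·51) + (45·(-12) − 12·37)| = 1849, so the area is 924.5.
The number of boundary lattice points is Σ gcd(|Δx|,|Δy|) = gcd(22,13) + gcd(19,76) + gcd(8,14) + gcd(33,49) = 1+19+2+1 = 23.
Pick's theorem gives I = A − B/2 + 1 = 924.5 − 23/2 + 1 = 914, so the closed region contains I + B = 914 + 23 = 937 lattice points.

937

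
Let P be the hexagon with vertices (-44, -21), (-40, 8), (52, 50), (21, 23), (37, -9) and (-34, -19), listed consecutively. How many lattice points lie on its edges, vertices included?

23

Along each edge there are gcd(|Δx|,|Δy|)+1 lattice points, so counting each shared vertex once the boundary has gcd(4,29) + gcd(92,42) + gcd(31,27) + gcd(16,32) + gcd(71,10) + gcd(10,2) = 1+2+1+16+1+2 = 23.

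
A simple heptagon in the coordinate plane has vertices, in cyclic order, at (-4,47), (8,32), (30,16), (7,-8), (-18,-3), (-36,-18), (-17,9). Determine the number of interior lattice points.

1508

Using the shoelace formula, 2A = |[(-4)·32 − 8·47] + [8·16 − 30·32] + [30·(-8) − 7·16] + [7·(-3) − (-18)·(-8)] + [(-18)·(-18) − (-36)·(-3)] + [(-36)·9 − (-17)·(-18)] + [(-17)·47 − (-4)·9]| = 3030, so the area is 1515.
Along each edge there are gcd(|Δx|,|Δy|)+1 lattice points, so counting each shared vertex once the boundary has gcd(12,15) + gcd(22,16) + gcd(23,24) + gcd(25,5) + gcd(18,15) + gcd(19,27) + gcd(13,38) = 3+2+1+5+3+1+1 = 16.
By Pick's theorem A = I + B/2 − 1, so I = 1515 − 16/2 + 1 = 1508.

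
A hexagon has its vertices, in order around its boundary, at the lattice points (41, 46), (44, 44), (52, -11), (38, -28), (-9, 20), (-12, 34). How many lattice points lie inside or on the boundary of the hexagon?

Using the shoelace formula, 2A = |[41·44 − 44·46] + [44·(-11) − 52·44] + [52·(-28) − 38·(-11)] + [38·20 − (-9)·(-28)] + [(-9)·34 − (-12)·20] + [(-12)·46 − 41·34]| = 5534, so the area is 2767.
Summing gcd(|Δx|,|Δy|) over the edges gives the boundary count: gcd(3,2) + gcd(8,55) + gcd(14,17) + gcd(47,48) + gcd(3,14) + gcd(53,12) = 1+1+1+1+1+1 = 6.
Pick's theorem gives I = A − B/2 + 1 = 2767 − 6/2 + 1 = 2765, so the closed region contains I + B = 2765 + 6 = 2771 lattice points.

2771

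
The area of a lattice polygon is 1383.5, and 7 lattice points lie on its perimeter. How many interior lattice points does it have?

Pick's theorem A = I + B/2 − 1 rearranges to I = A − B/2 + 1 = 1383.5 − 7/2 + 1 = 1381.

1381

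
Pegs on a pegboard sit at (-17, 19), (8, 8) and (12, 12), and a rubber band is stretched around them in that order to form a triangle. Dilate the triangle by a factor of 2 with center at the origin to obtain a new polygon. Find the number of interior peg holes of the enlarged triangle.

Using the shoelace formula, 2A = |((-17)·8 − 8·19) + (8·12 − 12·8) + (12·19 − (-17)·12)| = 144, so the area is 72.
The number of boundary lattice points is Σ gcd(|Δx|,|Δy|) = gcd(25,11) + gcd(4,4) + gcd(29,7) = 1+4+1 = 6.
Scaling by 2 multiplies the area by 2² = 4 (so the new area is 288) and multiplies the boundary lattice-point count by 2, giving 12.
By Pick's theorem, the interior count of the dilated polygon is 288 − 12/2 + 1 = 283.

283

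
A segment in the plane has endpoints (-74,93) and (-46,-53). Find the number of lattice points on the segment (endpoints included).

3

The number of lattice points on a segment between lattice points is gcd(|Δx|,|Δy|) + 1 = gcd(28,146) + 1 = 2 + 1 = 3.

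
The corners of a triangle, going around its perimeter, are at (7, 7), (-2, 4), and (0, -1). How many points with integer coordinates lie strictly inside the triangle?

24

By the shoelace formula, twice the signed area is |[7·4 − (-2)·7] + [(-2)·(-1) − 0·4] + [0·7 − 7·(-1)]| = 51, so the area is 51/2.
Summing gcd(|Δx|,|Δy|) over the edges gives the boundary count: gcd(9,3) + gcd(2,5) + gcd(7,8) = 3+1+1 = 5.
Pick's theorem gives I = A − B/2 + 1 = 51/2 − 5/2 + 1 = 24.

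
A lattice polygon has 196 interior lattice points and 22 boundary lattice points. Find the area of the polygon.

Pick's theorem states A = I + B/2 − 1, so A = 196 + 22/2 − 1 = 206.

206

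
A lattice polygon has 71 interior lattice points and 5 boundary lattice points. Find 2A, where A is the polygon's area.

145

By Pick's theorem, A = I + B/2 − 1 = 71 + 5/2 − 1 = 145/2.
Hence 2A = 145.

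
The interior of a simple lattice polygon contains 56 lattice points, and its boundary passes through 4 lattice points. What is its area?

57

By Pick's theorem, A = I + B/2 − 1 = 56 + 4/2 − 1 = 57.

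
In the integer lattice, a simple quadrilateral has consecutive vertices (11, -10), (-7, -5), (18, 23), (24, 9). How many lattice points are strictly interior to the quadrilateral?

Using the shoelace formula, 2A = |[11·(-5) − (-7)·(-10)] + [(-7)·23 − 18·(-5)] + [18·9 − 24·23] + [24·(-10) − 11·9]| = 925, so the area is 462.5.
Along each edge there are gcd(|Δx|,|Δy|)+1 lattice points, so counting each shared vertex once the boundary has gcd(18,5) + gcd(25,28) + gcd(6,14) + gcd(13,19) = 1+1+2+1 = 5.
By Pick's theorem A = I + B/2 − 1, so I = 462.5 − 5/2 + 1 = 461.

461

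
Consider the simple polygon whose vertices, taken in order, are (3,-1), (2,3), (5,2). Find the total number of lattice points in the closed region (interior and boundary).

8

By the shoelace formula, twice the signed area is |[3·3 − 2·(-1)] + [2·2 − 5·3] + [5·(-1) − 3·2]| = 11, so the area is 5.5.
The number of boundary lattice points is Σ gcd(|Δx|,|Δy|) = gcd(1,4) + gcd(3,1) + gcd(2,3) = 1+1+1 = 3.
Pick's theorem gives I = A − B/2 + 1 = 5.5 − 3/2 + 1 = 5, so the closed region contains I + B = 5 + 3 = 8 lattice points.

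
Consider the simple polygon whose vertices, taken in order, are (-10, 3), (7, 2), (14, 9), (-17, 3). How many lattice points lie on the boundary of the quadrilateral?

16

Along each edge there are gcd(|Δx|,|Δy|)+1 lattice points, so counting each shared vertex once the boundary has gcd(17,1) + gcd(7,7) + gcd(31,6) + gcd(7,0) = 1+7+1+7 = 16.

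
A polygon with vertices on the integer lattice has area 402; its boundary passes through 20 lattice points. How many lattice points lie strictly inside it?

From Pick's theorem, I = A − B/2 + 1 = 402 − 20/2 + 1 = 393.

393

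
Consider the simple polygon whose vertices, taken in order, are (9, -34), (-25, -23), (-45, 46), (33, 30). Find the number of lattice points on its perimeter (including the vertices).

The number of boundary lattice points is Σ gcd(|Δx|,|Δy|) = gcd(34,11) + gcd(20,69) + gcd(78,16) + gcd(24,64) = 1+1+2+8 = 12.

12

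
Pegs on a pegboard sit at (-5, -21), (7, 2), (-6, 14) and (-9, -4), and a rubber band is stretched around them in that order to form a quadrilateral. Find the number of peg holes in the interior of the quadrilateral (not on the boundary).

The shoelace formula gives twice the area as |[(-5)·2 − 7·(-21)] + [7·14 − (-6)·2] + [(-6)·(-4) − (-9)·14] + [(-9)·(-21) − (-5)·(-4)]| = 566, so the area is 283.
The number of boundary lattice points is Σ gcd(|Δx|,|Δy|) = gcd(12,23) + gcd(13,12) + gcd(3,18) + gcd(4,17) = 1+1+3+1 = 6.
Pick's theorem gives I = A − B/2 + 1 = 283 − 6/2 + 1 = 281.

281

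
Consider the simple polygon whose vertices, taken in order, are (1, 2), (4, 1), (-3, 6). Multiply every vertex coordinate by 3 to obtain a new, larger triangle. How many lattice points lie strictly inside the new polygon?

By the shoelace formula, twice the signed area is |[1·1 − 4·2] + [4·6 − (-3)·1] + [(-3)·2 − 1·6]| = 8, so the area is 4.
Along each edge there are gcd(|Δx|,|Δy|)+1 lattice points, so counting each shared vertex once the boundary has gcd(3,1) + gcd(7,5) + gcd(4,4) = 1+1+4 = 6.
Scaling by 3 multiplies the area by 3² = 9 (so the new area is 36) and multiplies the boundary lattice-point count by 3, giving 18.
By Pick's theorem, the interior count of the dilated polygon is 36 − 18/2 + 1 = 28.

28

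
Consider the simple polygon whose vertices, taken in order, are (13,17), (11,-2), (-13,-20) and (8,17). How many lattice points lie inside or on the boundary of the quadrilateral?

By the shoelace formula, twice the signed area is |[13·(-2) − 11·17] + [11·(-20) − (-13)·(-2)] + [(-13)·17 − 8·(-20)] + [8·17 − 13·17]| = 605, so the area is 302.5.
Summing gcd(|Δx|,|Δy|) over the edges gives the boundary count: gcd(2,19) + gcd(24,18) + gcd(21,37) + gcd(5,0) = 1+6+1+5 = 13.
Pick's theorem gives I = A − B/2 + 1 = 302.5 − 13/2 + 1 = 297, so the closed region contains I + B = 297 + 13 = 310 lattice points.

310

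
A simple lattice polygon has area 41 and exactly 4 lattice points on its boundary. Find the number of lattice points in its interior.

From Pick's theorem, I = A − B/2 + 1 = 41 − 4/2 + 1 = 40.

40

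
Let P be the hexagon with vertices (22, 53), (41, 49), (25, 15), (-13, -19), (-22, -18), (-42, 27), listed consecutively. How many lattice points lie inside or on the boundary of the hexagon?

Using the shoelace formula, 2A = |[22·49 − 41·53] + [41·15 − 25·49] + [25·(-19) − (-13)·15] + [(-13)·(-18) − (-22)·(-19)] + [(-22)·27 − (-42)·(-18)] + [(-42)·53 − 22·27]| = 6339, so the area is 3169.5.
The number of boundary lattice points is Σ gcd(|Δx|,|Δy|) = gcd(19,4) + gcd(16,34) + gcd(38,34) + gcd(9,1) + gcd(20,45) + gcd(64,26) = 1+2+2+1+5+2 = 13.
Pick's theorem gives I = A − B/2 + 1 = 3169.5 − 13/2 + 1 = 3164, so the closed region contains I + B = 3164 + 13 = 3177 lattice points.

3177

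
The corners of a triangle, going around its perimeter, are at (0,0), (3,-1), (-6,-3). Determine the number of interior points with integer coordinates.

The shoelace formula gives twice the area as |(0·(-1) − 3·0) + (3·(-3) − (-6)·(-1)) + ((-6)·0 − 0·(-3))| = 15, so the area is 7.5.
The number of boundary lattice points is Σ gcd(|Δx|,|Δy|) = gcd(3,1) + gcd(9,2) + gcd(6,3) = 1+1+3 = 5.
Pick's theorem gives I = A − B/2 + 1 = 7.5 − 5/2 + 1 = 6.

6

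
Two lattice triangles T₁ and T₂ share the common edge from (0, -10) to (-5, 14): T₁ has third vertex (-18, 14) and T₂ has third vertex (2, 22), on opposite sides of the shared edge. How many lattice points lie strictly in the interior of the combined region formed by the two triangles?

250

The union is the simple quadrilateral with vertices (0, -10), (-18, 14), (-5, 14), (2, 22) in order.
By the shoelace formula, twice the signed area is |[0·14 − (-18)·(-10)] + [(-18)·14 − (-5)·14] + [(-5)·22 − 2·14] + [2·(-10) − 0·22]| = 520, so the area is 260.
The number of boundary lattice points is Σ gcd(|Δx|,|Δy|) = gcd(18,24) + gcd(13,0) + gcd(7,8) + gcd(2,32) = 6+13+1+2 = 22.
By Pick's theorem I = A − B/2 + 1 = 260 − 22/2 + 1 = 250.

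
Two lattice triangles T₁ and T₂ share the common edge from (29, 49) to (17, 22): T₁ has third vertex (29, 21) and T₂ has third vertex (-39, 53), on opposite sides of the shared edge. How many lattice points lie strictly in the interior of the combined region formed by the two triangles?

The union is the simple quadrilateral with vertices (29, 49), (29, 21), (17, 22), (-39, 53) in order.
By the shoelace formula, twice the signed area is |(29·21 − 29·49) + (29·22 − 17·21) + (17·53 − (-39)·22) + ((-39)·49 − 29·53)| = 2220, so the area is 1110.
Summing gcd(|Δx|,|Δy|) over the edges gives the boundary count: gcd(0,28) + gcd(12,1) + gcd(56,31) + gcd(68,4) = 28+1+1+4 = 34.
By Pick's theorem I = A − B/2 + 1 = 1110 − 34/2 + 1 = 1094.

1094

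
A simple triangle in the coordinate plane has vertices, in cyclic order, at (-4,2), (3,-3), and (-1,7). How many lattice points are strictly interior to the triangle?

By the shoelace formula, twice the signed area is |((-4)·(-3) − 3·2) + (3·7 − (-1)·(-3)) + ((-1)·2 − (-4)·7)| = 50, so the area is 25.
Summing gcd(|Δx|,|Δy|) over the edges gives the boundary count: gcd(7,5) + gcd(4,10) + gcd(3,5) = 1+2+1 = 4.
Pick's theorem gives I = A − B/2 + 1 = 25 − 4/2 + 1 = 24.

24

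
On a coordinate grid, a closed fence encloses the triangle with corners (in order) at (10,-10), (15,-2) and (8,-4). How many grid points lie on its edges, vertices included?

4

The number of boundary lattice points is Σ gcd(|Δx|,|Δy|) = gcd(5,8) + gcd(7,2) + gcd(2,6) = 1+1+2 = 4.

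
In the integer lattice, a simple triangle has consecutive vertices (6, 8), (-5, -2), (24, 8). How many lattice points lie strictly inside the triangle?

By the shoelace formula, twice the signed area is |(6·(-2) − (-5)·8) + ((-5)·8 − 24·(-2)) + (24·8 − 6·8)| = 180, so the area is 90.
Along each edge there are gcd(|Δx|,|Δy|)+1 lattice points, so counting each shared vertex once the boundary has gcd(11,10) + gcd(29,10) + gcd(18,0) = 1+1+18 = 20.
Pick's theorem gives I = A − B/2 + 1 = 90 − 20/2 + 1 = 81.

81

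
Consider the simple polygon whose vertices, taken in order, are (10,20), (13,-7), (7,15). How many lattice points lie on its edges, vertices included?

6

Along each edge there are gcd(|Δx|,|Δy|)+1 lattice points, so counting each shared vertex once the boundary has gcd(3,27) + gcd(6,22) + gcd(3,5) = 3+2+1 = 6.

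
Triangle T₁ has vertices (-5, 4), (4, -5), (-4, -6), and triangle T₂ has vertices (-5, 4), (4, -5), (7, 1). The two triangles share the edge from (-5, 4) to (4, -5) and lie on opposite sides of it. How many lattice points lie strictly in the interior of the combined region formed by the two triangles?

The union is the simple quadrilateral with vertices (-5, 4), (-4, -6), (4, -5), (7, 1) in order.
The shoelace formula gives twice the area as |[(-5)·(-6) − (-4)·4] + [(-4)·(-5) − 4·(-6)] + [4·1 − 7·(-5)] + [7·4 − (-5)·1]| = 162, so the area is 81.
Summing gcd(|Δx|,|Δy|) over the edges gives the boundary count: gcd(1,10) + gcd(8,1) + gcd(3,6) + gcd(12,3) = 1+1+3+3 = 8.
By Pick's theorem I = A − B/2 + 1 = 81 − 8/2 + 1 = 78.

78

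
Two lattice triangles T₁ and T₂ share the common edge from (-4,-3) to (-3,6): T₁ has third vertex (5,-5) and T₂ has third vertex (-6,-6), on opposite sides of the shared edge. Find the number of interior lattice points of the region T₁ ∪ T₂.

47

The union is the simple quadrilateral with vertices (-4,-3), (5,-5), (-3,6), (-6,-6) in order.
Using the shoelace formula, 2A = |[(-4)·(-5) − 5·(-3)] + [5·6 − (-3)·(-5)] + [(-3)·(-6) − (-6)·6] + [(-6)·(-3) − (-4)·(-6)]| = 98, so the area is 49.
Along each edge there are gcd(|Δx|,|Δy|)+1 lattice points, so counting each shared vertex once the boundary has gcd(9,2) + gcd(8,11) + gcd(3,12) + gcd(2,3) = 1+1+3+1 = 6.
By Pick's theorem I = A − B/2 + 1 = 49 − 6/2 + 1 = 47.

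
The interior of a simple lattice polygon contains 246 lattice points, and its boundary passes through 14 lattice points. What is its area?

Pick's theorem states A = I + B/2 − 1, so A = 246 + 14/2 − 1 = 252.

252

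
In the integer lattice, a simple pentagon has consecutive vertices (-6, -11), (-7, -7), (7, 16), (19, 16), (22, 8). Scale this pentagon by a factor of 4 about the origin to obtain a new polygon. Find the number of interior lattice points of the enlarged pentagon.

5441

The shoelace formula gives twice the area as |[(-6)·(-7) − (-7)·(-11)] + [(-7)·16 − 7·(-7)] + [7·16 − 19·16] + [19·8 − 22·16] + [22·(-11) − (-6)·8]| = 684, so the area is 342.
Summing gcd(|Δx|,|Δy|) over the edges gives the boundary count: gcd(1,4) + gcd(14,23) + gcd(12,0) + gcd(3,8) + gcd(28,19) = 1+1+12+1+1 = 16.
Scaling by 4 multiplies the area by 4² = 16 (so the new area is 5472) and multiplies the boundary lattice-point count by 4, giving 64.
By Pick's theorem, the interior count of the dilated polygon is 5472 − 64/2 + 1 = 5441.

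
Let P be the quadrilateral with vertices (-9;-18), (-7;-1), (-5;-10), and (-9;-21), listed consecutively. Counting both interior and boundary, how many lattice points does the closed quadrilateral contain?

36

Using the shoelace formula, 2A = |[(-9)·(-1) − (-7)·(-18)] + [(-7)·(-10) − (-5)·(-1)] + [(-5)·(-21) − (-9)·(-10)] + [(-9)·(-18) − (-9)·(-21)]| = 64, so the area is 32.
The number of boundary lattice points is Σ gcd(|Δx|,|Δy|) = gcd(2,17) + gcd(2,9) + gcd(4,11) + gcd(0,3) = 1+1+1+3 = 6.
Pick's theorem gives I = A − B/2 + 1 = 32 − 6/2 + 1 = 30, so the closed region contains I + B = 30 + 6 = 36 lattice points.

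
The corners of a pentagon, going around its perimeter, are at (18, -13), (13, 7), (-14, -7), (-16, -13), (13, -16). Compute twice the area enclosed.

By the shoelace formula, twice the signed area is |(18·7 − 13·(-13)) + (13·(-7) − (-14)·7) + ((-14)·(-13) − (-16)·(-7)) + ((-16)·(-16) − 13·(-13)) + (13·(-13) − 18·(-16))| = 916, so the area is 458.

916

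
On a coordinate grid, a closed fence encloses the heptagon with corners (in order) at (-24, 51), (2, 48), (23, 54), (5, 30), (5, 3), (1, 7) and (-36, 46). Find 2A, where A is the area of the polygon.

By the shoelace formula, twice the signed area is |((-24)·48 − 2·51) + (2·54 − 23·48) + (23·30 − 5·54) + (5·3 − 5·30) + (5·7 − 1·3) + (1·46 − (-36)·7) + ((-36)·51 − (-24)·46)| = 2367, so the area is 1183.5.

2367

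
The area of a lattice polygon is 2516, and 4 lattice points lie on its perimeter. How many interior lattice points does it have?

From Pick's theorem, I = A − B/2 + 1 = 2516 − 4/2 + 1 = 2515.

2515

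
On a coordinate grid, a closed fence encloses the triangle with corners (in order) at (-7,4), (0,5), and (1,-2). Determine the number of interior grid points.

24

The shoelace formula gives twice the area as |[(-7)·5 − 0·4] + [0·(-2) − 1·5] + [1·4 − (-7)·(-2)]| = 50, so the area is 25.
The number of boundary lattice points is Σ gcd(|Δx|,|Δy|) = gcd(7,1) + gcd(1,7) + gcd(8,6) = 1+1+2 = 4.
Pick's theorem gives I = A − B/2 + 1 = 25 − 4/2 + 1 = 24.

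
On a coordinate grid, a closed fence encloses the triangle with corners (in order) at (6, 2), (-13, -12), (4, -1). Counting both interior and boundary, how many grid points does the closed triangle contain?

17

Using the shoelace formula, 2A = |(6·(-12) − (-13)·2) + ((-13)·(-1) − 4·(-12)) + (4·2 − 6·(-1))| = 29, so the area is 14.5.
Summing gcd(|Δx|,|Δy|) over the edges gives the boundary count: gcd(19,14) + gcd(17,11) + gcd(2,3) = 1+1+1 = 3.
Pick's theorem gives I = A − B/2 + 1 = 14.5 − 3/2 + 1 = 14, so the closed region contains I + B = 14 + 3 = 17 lattice points.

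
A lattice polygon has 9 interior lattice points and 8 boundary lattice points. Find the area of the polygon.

Pick's theorem states A = I + B/2 − 1, so A = 9 + 8/2 − 1 = 12.

12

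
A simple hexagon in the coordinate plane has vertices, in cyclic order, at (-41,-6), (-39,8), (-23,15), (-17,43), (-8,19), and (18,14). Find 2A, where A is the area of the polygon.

Using the shoelace formula, 2A = |((-41)·8 − (-39)·(-6)) + ((-39)·15 − (-23)·8) + ((-23)·43 − (-17)·15) + ((-17)·19 − (-8)·43) + ((-8)·14 − 18·19) + (18·(-6) − (-41)·14)| = 1664, so the area is 832.

1664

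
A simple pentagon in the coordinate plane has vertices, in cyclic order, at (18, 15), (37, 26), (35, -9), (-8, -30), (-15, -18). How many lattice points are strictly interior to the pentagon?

1312

By the shoelace formula, twice the signed area is |(18·26 − 37·15) + (37·(-9) − 35·26) + (35·(-30) − (-8)·(-9)) + ((-8)·(-18) − (-15)·(-30)) + ((-15)·15 − 18·(-18))| = 2659, so the area is 1329.5.
Summing gcd(|Δx|,|Δy|) over the edges gives the boundary count: gcd(19,11) + gcd(2,35) + gcd(43,21) + gcd(7,12) + gcd(33,33) = 1+1+1+1+33 = 37.
By Pick's theorem A = I + B/2 − 1, so I = 1329.5 − 37/2 + 1 = 1312.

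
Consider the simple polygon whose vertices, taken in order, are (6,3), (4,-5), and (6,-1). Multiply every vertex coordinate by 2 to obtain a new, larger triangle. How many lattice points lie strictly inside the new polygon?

By the shoelace formula, twice the signed area is |(6·(-5) − 4·3) + (4·(-1) − 6·(-5)) + (6·3 − 6·(-1))| = 8, so the area is 4.
The number of boundary lattice points is Σ gcd(|Δx|,|Δy|) = gcd(2,8) + gcd(2,4) + gcd(0,4) = 2+2+4 = 8.
Scaling by 2 multiplies the area by 2² = 4 (so the new area is 16) and multiplies the boundary lattice-point count by 2, giving 16.
By Pick's theorem, the interior count of the dilated polygon is 16 − 16/2 + 1 = 9.

9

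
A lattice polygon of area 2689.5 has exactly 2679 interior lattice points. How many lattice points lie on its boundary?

23

Pick's theorem gives A = I + B/2 − 1, so B = 2(A − I + 1) = 2(2689.5 − 2679 + 1) = 23.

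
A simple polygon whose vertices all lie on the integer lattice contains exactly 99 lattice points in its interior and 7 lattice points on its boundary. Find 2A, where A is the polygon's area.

203

By Pick's theorem, A = I + B/2 − 1 = 99 + 7/2 − 1 = 203/2.
Hence 2A = 203.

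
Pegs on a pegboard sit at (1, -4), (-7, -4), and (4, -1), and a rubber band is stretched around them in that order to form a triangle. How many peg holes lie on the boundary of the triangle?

Along each edge there are gcd(|Δx|,|Δy|)+1 lattice points, so counting each shared vertex once the boundary has gcd(8,0) + gcd(11,3) + gcd(3,3) = 8+1+3 = 12.

12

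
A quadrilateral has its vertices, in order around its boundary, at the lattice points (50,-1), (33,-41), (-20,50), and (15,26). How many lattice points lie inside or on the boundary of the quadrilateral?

1889

By the shoelace formula, twice the signed area is |(50·(-41) − 33·(-1)) + (33·50 − (-20)·(-41)) + ((-20)·26 − 15·50) + (15·(-1) − 50·26)| = 3772, so the area is 1886.
Summing gcd(|Δx|,|Δy|) over the edges gives the boundary count: gcd(17,40) + gcd(53,91) + gcd(35,24) + gcd(35,27) = 1+1+1+1 = 4.
Pick's theorem gives I = A − B/2 + 1 = 1886 − 4/2 + 1 = 1885, so the closed region contains I + B = 1885 + 4 = 1889 lattice points.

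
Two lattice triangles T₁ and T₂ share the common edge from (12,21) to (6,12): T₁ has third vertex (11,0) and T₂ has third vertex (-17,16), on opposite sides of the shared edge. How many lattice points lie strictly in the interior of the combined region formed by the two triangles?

173

The union is the simple quadrilateral with vertices (12,21), (11,0), (6,12), (-17,16) in order.
By the shoelace formula, twice the signed area is |[12·0 − 11·21] + [11·12 − 6·0] + [6·16 − (-17)·12] + [(-17)·21 − 12·16]| = 348, so the area is 174.
Summing gcd(|Δx|,|Δy|) over the edges gives the boundary count: gcd(1,21) + gcd(5,12) + gcd(23,4) + gcd(29,5) = 1+1+1+1 = 4.
By Pick's theorem I = A − B/2 + 1 = 174 − 4/2 + 1 = 173.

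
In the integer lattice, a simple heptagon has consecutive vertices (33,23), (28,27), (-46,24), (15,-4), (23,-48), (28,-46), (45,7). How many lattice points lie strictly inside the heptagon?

Using the shoelace formula, 2A = |(33·27 − 28·23) + (28·24 − (-46)·27) + ((-46)·(-4) − 15·24) + (15·(-48) − 23·(-4)) + (23·(-46) − 28·(-48)) + (28·7 − 45·(-46)) + (45·23 − 33·7)| = 4713, so the area is 2356.5.
The number of boundary lattice points is Σ gcd(|Δx|,|Δy|) = gcd(5,4) + gcd(74,3) + gcd(61,28) + gcd(8,44) + gcd(5,2) + gcd(17,53) + gcd(12,16) = 1+1+1+4+1+1+4 = 13.
By Pick's theorem A = I + B/2 − 1, so I = 2356.5 − 13/2 + 1 = 2351.

2351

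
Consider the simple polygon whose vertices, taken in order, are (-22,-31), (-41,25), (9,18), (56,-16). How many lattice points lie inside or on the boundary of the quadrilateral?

The shoelace formula gives twice the area as |((-22)·25 − (-41)·(-31)) + ((-41)·18 − 9·25) + (9·(-16) − 56·18) + (56·(-31) − (-22)·(-16))| = 6024, so the area is 3012.
The number of boundary lattice points is Σ gcd(|Δx|,|Δy|) = gcd(19,56) + gcd(50,7) + gcd(47,34) + gcd(78,15) = 1+1+1+3 = 6.
Pick's theorem gives I = A − B/2 + 1 = 3012 − 6/2 + 1 = 3010, so the closed region contains I + B = 3010 + 6 = 3016 lattice points.

3016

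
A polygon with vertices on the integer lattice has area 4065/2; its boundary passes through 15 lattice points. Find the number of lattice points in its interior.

2026

Pick's theorem A = I + B/2 − 1 rearranges to I = A − B/2 + 1 = 4065/2 − 15/2 + 1 = 2026.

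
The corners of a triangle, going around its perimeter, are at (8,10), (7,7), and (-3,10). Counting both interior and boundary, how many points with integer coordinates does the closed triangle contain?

By the shoelace formula, twice the signed area is |(8·7 − 7·10) + (7·10 − (-3)·7) + ((-3)·10 − 8·10)| = 33, so the area is 33/2.
Summing gcd(|Δx|,|Δy|) over the edges gives the boundary count: gcd(1,3) + gcd(10,3) + gcd(11,0) = 1+1+11 = 13.
Pick's theorem gives I = A − B/2 + 1 = 33/2 − 13/2 + 1 = 11, so the closed region contains I + B = 11 + 13 = 24 lattice points.

24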